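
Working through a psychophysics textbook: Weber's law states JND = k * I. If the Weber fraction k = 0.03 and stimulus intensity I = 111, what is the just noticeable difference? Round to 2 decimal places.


JND = k * I
JND = 0.03 * 111
= 3.33


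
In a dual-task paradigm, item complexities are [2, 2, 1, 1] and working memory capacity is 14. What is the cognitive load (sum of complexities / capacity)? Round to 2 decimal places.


Total complexity = 2 + 2 + 1 + 1 = 6
Load = total / capacity = 6 / 14
= 0.43


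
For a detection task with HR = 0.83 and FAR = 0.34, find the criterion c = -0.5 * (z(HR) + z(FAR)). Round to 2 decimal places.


c = -0.5 * (z(HR) + z(FAR))
z(0.83) = 0.9542
z(0.34) = -0.4125
c = -0.5 * (0.9542 + -0.4125)
= -0.5 * 0.5417
= -0.27


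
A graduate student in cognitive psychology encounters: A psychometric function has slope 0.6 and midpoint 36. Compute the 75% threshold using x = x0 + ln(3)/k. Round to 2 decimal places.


At P = 0.75: 0.75 = 1/(1 + e^(-k*(x-x0)))
Solving: e^(-k*(x-x0)) = 1/3
x = x0 + ln(3)/k
ln(3) = 1.0986
x = 36 + 1.0986/0.6
= 36 + 1.831
= 37.83


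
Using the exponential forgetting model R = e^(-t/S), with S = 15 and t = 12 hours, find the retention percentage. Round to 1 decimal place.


R = e^(-t/S)
-t/S = -12/15 = -0.8
R = e^(-0.8) = 0.449329
Percentage = 0.449329 * 100
= 44.9


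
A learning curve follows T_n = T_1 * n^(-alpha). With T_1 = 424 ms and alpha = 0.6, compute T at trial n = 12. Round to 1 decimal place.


T_n = 424 * 12^(-0.6)
12^(-0.6) = 0.22516
T_n = 424 * 0.22516
= 95.5 ms


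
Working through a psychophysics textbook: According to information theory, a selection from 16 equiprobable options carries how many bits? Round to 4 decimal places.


H = log2(n)
H = log2(16)
= 4.0000


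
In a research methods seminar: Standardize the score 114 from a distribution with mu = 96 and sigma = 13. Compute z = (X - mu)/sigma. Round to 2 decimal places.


z = (X - mu) / sigma
= (114 - 96) / 13
= 18 / 13
= 1.38


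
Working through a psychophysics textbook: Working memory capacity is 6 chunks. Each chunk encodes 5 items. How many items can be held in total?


Total items = chunks * items_per_chunk
= 6 * 5
= 30


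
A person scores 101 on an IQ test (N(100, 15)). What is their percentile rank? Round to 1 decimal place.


z = (IQ - mean) / SD
z = (101 - 100) / 15 = 0.0667
Percentile = Phi(0.0667) * 100
Phi(0.0667) = 0.52659
= 52.7


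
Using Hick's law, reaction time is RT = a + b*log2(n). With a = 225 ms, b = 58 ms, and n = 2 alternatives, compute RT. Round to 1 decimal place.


RT = 225 + 58 * log2(2)
log2(2) = 1.0
RT = 225 + 58 * 1.0
= 225 + 58.0
= 283.0 ms


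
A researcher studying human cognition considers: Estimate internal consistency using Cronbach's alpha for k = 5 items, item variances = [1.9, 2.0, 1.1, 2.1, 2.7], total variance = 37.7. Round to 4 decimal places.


alpha = (k/(k-1)) * (1 - sum(s_i^2)/s_total^2)
sum(item variances) = 9.8
k/(k-1) = 5/4 = 1.25
1 - 9.8/37.7 = 1 - 0.259947 = 0.740053
alpha = 1.25 * 0.740053
= 0.9251


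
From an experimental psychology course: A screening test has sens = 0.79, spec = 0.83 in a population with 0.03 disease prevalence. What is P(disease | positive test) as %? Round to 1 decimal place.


PPV = (sens * prev) / (sens * prev + (1-spec) * (1-prev))
Numerator = 0.79 * 0.03 = 0.0237
P(positive and no disease) = (1 - spec) * (1 - prev) = (1 - 0.83) * (1 - 0.03) = 0.1649
Denominator = 0.0237 + 0.1649 = 0.1886
PPV = 0.0237 / 0.1886 = 0.125663
As percentage = 12.6


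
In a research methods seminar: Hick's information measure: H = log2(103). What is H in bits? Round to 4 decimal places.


H = log2(n)
H = log2(103)
= 6.6865


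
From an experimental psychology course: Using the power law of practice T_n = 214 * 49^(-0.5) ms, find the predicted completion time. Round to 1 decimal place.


T_n = 214 * 49^(-0.5)
49^(-0.5) = 0.142857
T_n = 214 * 0.142857
= 30.6 ms


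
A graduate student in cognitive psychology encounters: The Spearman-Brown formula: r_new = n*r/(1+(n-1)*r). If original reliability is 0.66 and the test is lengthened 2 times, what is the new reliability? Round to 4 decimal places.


r_new = n*r / (1 + (n-1)*r)
Numerator = 2 * 0.66 = 1.32
Denominator = 1 + 1 * 0.66 = 1.66
r_new = 1.32 / 1.66
= 0.7952


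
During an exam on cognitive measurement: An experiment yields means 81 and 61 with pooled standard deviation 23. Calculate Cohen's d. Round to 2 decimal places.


Cohen's d = (M1 - M2) / S_pooled
= (81 - 61) / 23
= 20 / 23
= 0.87


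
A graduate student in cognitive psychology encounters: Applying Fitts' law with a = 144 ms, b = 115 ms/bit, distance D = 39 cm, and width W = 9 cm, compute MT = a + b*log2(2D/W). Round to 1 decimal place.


MT = 144 + 115 * log2(2*39/9)
2D/W = 8.666667
log2(8.666667) = 3.1155
MT = 144 + 115 * 3.1155
= 502.3 ms


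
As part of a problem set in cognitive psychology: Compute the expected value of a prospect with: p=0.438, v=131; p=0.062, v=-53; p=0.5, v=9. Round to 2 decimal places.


EU = sum(p_i * v_i)
0.438 * 131 = 57.378
0.062 * -53 = -3.286
0.5 * 9 = 4.5
EU = 57.378 + -3.286 + 4.5
= 58.59


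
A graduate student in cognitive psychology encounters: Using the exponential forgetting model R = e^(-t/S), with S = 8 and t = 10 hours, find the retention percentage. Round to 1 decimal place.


R = e^(-t/S)
-t/S = -10/8 = -1.25
R = e^(-1.25) = 0.286505
Percentage = 0.286505 * 100
= 28.7


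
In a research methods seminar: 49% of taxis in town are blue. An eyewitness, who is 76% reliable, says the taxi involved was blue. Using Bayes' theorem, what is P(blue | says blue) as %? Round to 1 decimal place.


P(blue | says blue) = P(says blue | blue)*P(blue) / [P(says blue | blue)*P(blue) + P(says blue | not blue)*P(not blue)]
Numerator = 0.76 * 0.49 = 0.3724
False identification = 0.24 * 0.51 = 0.1224
P = 0.3724 / (0.3724 + 0.1224)
= 0.3724 / 0.4948
As percentage = 75.3


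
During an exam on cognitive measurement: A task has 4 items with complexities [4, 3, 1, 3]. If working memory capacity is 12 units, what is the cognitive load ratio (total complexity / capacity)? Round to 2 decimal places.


Total complexity = 4 + 3 + 1 + 3 = 11
Load = total / capacity = 11 / 12
= 0.92


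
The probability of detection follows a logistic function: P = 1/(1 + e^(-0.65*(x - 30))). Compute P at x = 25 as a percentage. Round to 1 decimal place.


P(x) = 1/(1 + e^(-0.65*(25 - 30)))
Exponent = -0.65 * -5 = 3.25
e^(3.25) = 25.79034
P = 1/(1 + 25.79034) = 0.037327
Percentage = 3.7


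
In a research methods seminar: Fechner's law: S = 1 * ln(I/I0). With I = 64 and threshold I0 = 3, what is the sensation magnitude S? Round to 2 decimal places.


S = 1 * ln(64/3)
I/I0 = 21.333333
ln(21.333333) = 3.0603
S = 1 * 3.0603
= 3.06


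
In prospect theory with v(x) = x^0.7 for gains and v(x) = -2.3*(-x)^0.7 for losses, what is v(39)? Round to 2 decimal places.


Since x = 39 >= 0, use v(x) = x^0.7
39^0.7 = 12.9941
v(39) = 12.99


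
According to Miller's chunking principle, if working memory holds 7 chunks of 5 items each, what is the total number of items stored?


Total items = chunks * items_per_chunk
= 7 * 5
= 35


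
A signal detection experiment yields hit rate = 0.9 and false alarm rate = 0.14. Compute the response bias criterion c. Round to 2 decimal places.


c = -0.5 * (z(HR) + z(FAR))
z(0.9) = 1.2816
z(0.14) = -1.0803
c = -0.5 * (1.2816 + -1.0803)
= -0.5 * 0.2013
= -0.10


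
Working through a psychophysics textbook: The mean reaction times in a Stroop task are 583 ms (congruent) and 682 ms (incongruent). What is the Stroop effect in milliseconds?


Stroop effect = RT(incongruent) - RT(congruent)
= 682 - 583
= 99 ms


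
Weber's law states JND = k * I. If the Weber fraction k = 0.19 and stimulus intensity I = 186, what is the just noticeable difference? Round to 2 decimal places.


JND = k * I
JND = 0.19 * 186
= 35.34


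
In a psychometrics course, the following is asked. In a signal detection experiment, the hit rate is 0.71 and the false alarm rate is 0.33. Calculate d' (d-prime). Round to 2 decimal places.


d' = z(HR) - z(FAR)
z(0.71) = 0.5534
z(0.33) = -0.4399
d' = 0.5534 - -0.4399
= 0.99


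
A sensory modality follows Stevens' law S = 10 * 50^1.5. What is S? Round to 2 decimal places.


S = 10 * 50^1.5
50^1.5 = 353.5534
S = 10 * 353.5534
= 3535.53


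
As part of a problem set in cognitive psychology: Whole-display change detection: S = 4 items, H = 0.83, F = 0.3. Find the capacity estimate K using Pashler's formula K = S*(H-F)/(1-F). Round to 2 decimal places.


K = S * (H - F) / (1 - F)
H - F = 0.53
1 - F = 0.7
K = 4 * 0.53 / 0.7
= 3.03


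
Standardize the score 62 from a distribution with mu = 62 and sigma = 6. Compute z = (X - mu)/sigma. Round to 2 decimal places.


z = (X - mu) / sigma
= (62 - 62) / 6
= 0 / 6
= 0.00


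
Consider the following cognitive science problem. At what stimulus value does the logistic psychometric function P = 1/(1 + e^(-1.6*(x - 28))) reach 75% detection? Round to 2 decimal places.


At P = 0.75: 0.75 = 1/(1 + e^(-k*(x-x0)))
Solving: e^(-k*(x-x0)) = 1/3
x = x0 + ln(3)/k
ln(3) = 1.0986
x = 28 + 1.0986/1.6
= 28 + 0.6866
= 28.69


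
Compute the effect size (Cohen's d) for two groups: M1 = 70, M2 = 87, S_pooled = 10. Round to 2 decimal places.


Cohen's d = (M1 - M2) / S_pooled
= (70 - 87) / 10
= -17 / 10
= -1.70


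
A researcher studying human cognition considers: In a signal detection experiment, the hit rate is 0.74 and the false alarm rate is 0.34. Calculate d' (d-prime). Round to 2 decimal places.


d' = z(HR) - z(FAR)
z(0.74) = 0.6433
z(0.34) = -0.4125
d' = 0.6433 - -0.4125
= 1.06


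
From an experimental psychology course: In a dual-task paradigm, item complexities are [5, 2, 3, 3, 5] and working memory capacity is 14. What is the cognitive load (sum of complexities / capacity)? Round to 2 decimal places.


Total complexity = 5 + 2 + 3 + 3 + 5 = 18
Load = total / capacity = 18 / 14
= 1.29


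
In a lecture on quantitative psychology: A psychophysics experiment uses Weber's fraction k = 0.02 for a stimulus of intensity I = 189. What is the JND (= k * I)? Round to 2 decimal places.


JND = k * I
JND = 0.02 * 189
= 3.78


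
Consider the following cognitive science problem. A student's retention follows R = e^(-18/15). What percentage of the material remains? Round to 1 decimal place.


R = e^(-t/S)
-t/S = -18/15 = -1.2
R = e^(-1.2) = 0.301194
Percentage = 0.301194 * 100
= 30.1


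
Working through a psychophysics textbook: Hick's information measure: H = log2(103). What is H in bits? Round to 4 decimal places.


H = log2(n)
H = log2(103)
= 6.6865


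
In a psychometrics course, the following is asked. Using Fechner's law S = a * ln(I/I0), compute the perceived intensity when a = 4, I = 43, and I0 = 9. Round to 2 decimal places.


S = 4 * ln(43/9)
I/I0 = 4.777778
ln(4.777778) = 1.564
S = 4 * 1.564
= 6.26


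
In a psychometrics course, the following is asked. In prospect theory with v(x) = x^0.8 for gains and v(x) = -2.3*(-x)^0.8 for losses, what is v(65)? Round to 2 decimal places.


Since x = 65 >= 0, use v(x) = x^0.8
65^0.8 = 28.2053
v(65) = 28.21


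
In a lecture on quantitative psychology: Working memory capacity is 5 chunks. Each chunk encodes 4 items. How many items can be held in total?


Total items = chunks * items_per_chunk
= 5 * 4
= 20


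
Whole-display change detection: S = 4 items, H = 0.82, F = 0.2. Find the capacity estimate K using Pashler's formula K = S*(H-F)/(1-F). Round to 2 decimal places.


K = S * (H - F) / (1 - F)
H - F = 0.62
1 - F = 0.8
K = 4 * 0.62 / 0.8
= 3.10


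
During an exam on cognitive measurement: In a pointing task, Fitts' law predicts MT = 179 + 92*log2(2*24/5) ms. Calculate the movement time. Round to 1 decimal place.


MT = 179 + 92 * log2(2*24/5)
2D/W = 9.6
log2(9.6) = 3.263
MT = 179 + 92 * 3.263
= 479.2 ms


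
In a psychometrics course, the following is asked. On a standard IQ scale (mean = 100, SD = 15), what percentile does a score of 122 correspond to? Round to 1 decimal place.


z = (IQ - mean) / SD
z = (122 - 100) / 15 = 1.4667
Percentile = Phi(1.4667) * 100
Phi(1.4667) = 0.928771
= 92.9


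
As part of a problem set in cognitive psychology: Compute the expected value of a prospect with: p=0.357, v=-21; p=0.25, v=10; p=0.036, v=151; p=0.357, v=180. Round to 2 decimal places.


EU = sum(p_i * v_i)
0.357 * -21 = -7.497
0.25 * 10 = 2.5
0.036 * 151 = 5.436
0.357 * 180 = 64.26
EU = -7.497 + 2.5 + 5.436 + 64.26
= 64.70


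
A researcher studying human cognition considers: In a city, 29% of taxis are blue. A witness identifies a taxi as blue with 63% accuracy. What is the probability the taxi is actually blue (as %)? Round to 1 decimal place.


P(blue | says blue) = P(says blue | blue)*P(blue) / [P(says blue | blue)*P(blue) + P(says blue | not blue)*P(not blue)]
Numerator = 0.63 * 0.29 = 0.1827
False identification = 0.37 * 0.71 = 0.2627
P = 0.1827 / (0.1827 + 0.2627)
= 0.1827 / 0.4454
As percentage = 41.0


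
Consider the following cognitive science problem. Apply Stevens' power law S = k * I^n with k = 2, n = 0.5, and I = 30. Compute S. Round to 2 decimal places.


S = 2 * 30^0.5
30^0.5 = 5.4772
S = 2 * 5.4772
= 10.95


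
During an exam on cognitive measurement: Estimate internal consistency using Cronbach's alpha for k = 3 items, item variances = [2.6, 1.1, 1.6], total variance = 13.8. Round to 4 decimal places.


alpha = (k/(k-1)) * (1 - sum(s_i^2)/s_total^2)
sum(item variances) = 5.3
k/(k-1) = 3/2 = 1.5
1 - 5.3/13.8 = 1 - 0.384058 = 0.615942
alpha = 1.5 * 0.615942
= 0.9239


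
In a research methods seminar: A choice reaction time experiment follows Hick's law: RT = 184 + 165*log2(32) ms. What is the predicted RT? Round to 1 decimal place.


RT = 184 + 165 * log2(32)
log2(32) = 5.0
RT = 184 + 165 * 5.0
= 184 + 825.0
= 1009.0 ms


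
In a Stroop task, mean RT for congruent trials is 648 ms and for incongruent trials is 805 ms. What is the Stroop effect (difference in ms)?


Stroop effect = RT(incongruent) - RT(congruent)
= 805 - 648
= 157 ms


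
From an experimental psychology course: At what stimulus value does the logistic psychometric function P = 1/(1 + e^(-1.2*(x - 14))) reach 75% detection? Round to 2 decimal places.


At P = 0.75: 0.75 = 1/(1 + e^(-k*(x-x0)))
Solving: e^(-k*(x-x0)) = 1/3
x = x0 + ln(3)/k
ln(3) = 1.0986
x = 14 + 1.0986/1.2
= 14 + 0.9155
= 14.92


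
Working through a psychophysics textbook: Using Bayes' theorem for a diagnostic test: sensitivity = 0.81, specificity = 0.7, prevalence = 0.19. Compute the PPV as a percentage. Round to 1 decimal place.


PPV = (sens * prev) / (sens * prev + (1-spec) * (1-prev))
Numerator = 0.81 * 0.19 = 0.1539
P(positive and no disease) = (1 - spec) * (1 - prev) = (1 - 0.7) * (1 - 0.19) = 0.243
Denominator = 0.1539 + 0.243 = 0.3969
PPV = 0.1539 / 0.3969 = 0.387755
As percentage = 38.8


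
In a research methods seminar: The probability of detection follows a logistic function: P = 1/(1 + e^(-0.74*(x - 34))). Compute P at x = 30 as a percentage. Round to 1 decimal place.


P(x) = 1/(1 + e^(-0.74*(30 - 34)))
Exponent = -0.74 * -4 = 2.96
e^(2.96) = 19.297972
P = 1/(1 + 19.297972) = 0.049266
Percentage = 4.9


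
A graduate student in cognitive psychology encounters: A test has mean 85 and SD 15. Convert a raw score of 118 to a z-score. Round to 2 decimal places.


z = (X - mu) / sigma
= (118 - 85) / 15
= 33 / 15
= 2.20


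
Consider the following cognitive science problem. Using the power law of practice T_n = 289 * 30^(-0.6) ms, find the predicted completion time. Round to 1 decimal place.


T_n = 289 * 30^(-0.6)
30^(-0.6) = 0.129935
T_n = 289 * 0.129935
= 37.6 ms


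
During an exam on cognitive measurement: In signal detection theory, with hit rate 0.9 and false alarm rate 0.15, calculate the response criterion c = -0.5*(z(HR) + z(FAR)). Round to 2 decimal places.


c = -0.5 * (z(HR) + z(FAR))
z(0.9) = 1.2816
z(0.15) = -1.0364
c = -0.5 * (1.2816 + -1.0364)
= -0.5 * 0.2452
= -0.12


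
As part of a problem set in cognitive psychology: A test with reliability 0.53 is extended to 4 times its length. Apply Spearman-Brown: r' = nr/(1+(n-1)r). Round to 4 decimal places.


r_new = n*r / (1 + (n-1)*r)
Numerator = 4 * 0.53 = 2.12
Denominator = 1 + 3 * 0.53 = 2.59
r_new = 2.12 / 2.59
= 0.8185


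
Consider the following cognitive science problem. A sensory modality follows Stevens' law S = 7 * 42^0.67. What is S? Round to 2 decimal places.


S = 7 * 42^0.67
42^0.67 = 12.2342
S = 7 * 12.2342
= 85.64


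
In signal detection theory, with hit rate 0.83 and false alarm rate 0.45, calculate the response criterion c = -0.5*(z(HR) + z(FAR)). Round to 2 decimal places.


c = -0.5 * (z(HR) + z(FAR))
z(0.83) = 0.9542
z(0.45) = -0.1257
c = -0.5 * (0.9542 + -0.1257)
= -0.5 * 0.8285
= -0.41


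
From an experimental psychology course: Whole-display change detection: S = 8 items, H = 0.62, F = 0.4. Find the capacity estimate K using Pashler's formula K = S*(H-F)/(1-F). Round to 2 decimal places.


K = S * (H - F) / (1 - F)
H - F = 0.22
1 - F = 0.6
K = 8 * 0.22 / 0.6
= 2.93


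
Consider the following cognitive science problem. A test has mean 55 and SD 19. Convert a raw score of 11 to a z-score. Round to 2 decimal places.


z = (X - mu) / sigma
= (11 - 55) / 19
= -44 / 19
= -2.32


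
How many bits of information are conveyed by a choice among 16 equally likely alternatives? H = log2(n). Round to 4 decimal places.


H = log2(n)
H = log2(16)
= 4.0000


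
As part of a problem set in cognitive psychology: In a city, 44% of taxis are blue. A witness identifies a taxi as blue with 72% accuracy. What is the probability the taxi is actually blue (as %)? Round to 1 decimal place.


P(blue | says blue) = P(says blue | blue)*P(blue) / [P(says blue | blue)*P(blue) + P(says blue | not blue)*P(not blue)]
Numerator = 0.72 * 0.44 = 0.3168
False identification = 0.28 * 0.56 = 0.1568
P = 0.3168 / (0.3168 + 0.1568)
= 0.3168 / 0.4736
As percentage = 66.9


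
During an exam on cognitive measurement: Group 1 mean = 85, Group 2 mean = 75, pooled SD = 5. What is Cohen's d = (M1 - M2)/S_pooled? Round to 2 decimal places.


Cohen's d = (M1 - M2) / S_pooled
= (85 - 75) / 5
= 10 / 5
= 2.00


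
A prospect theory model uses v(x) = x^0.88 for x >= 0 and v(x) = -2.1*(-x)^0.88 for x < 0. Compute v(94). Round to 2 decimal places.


Since x = 94 >= 0, use v(x) = x^0.88
94^0.88 = 54.4945
v(94) = 54.49


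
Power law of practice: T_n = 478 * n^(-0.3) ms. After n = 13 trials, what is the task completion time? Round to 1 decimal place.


T_n = 478 * 13^(-0.3)
13^(-0.3) = 0.463252
T_n = 478 * 0.463252
= 221.4 ms


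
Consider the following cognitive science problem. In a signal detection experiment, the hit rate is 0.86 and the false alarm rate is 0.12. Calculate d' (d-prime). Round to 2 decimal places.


d' = z(HR) - z(FAR)
z(0.86) = 1.0803
z(0.12) = -1.175
d' = 1.0803 - -1.175
= 2.26


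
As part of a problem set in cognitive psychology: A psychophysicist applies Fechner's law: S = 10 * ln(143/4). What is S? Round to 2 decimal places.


S = 10 * ln(143/4)
I/I0 = 35.75
ln(35.75) = 3.5766
S = 10 * 3.5766
= 35.77


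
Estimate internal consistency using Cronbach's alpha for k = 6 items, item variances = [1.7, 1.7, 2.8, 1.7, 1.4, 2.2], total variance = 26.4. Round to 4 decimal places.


alpha = (k/(k-1)) * (1 - sum(s_i^2)/s_total^2)
sum(item variances) = 11.5
k/(k-1) = 6/5 = 1.2
1 - 11.5/26.4 = 1 - 0.435606 = 0.564394
alpha = 1.2 * 0.564394
= 0.6773


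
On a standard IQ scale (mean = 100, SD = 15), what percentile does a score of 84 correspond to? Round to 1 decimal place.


z = (IQ - mean) / SD
z = (84 - 100) / 15 = -1.0667
Percentile = Phi(-1.0667) * 100
Phi(-1.0667) = 0.143054
= 14.3


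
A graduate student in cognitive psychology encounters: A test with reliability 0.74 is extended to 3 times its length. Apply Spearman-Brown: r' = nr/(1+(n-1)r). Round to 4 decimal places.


r_new = n*r / (1 + (n-1)*r)
Numerator = 3 * 0.74 = 2.22
Denominator = 1 + 2 * 0.74 = 2.48
r_new = 2.22 / 2.48
= 0.8952


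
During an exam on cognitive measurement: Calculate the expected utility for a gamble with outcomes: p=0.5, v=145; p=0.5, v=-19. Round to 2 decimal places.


EU = sum(p_i * v_i)
0.5 * 145 = 72.5
0.5 * -19 = -9.5
EU = 72.5 + -9.5
= 63.00


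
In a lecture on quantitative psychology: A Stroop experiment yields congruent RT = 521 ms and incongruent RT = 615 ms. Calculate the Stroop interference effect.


Stroop effect = RT(incongruent) - RT(congruent)
= 615 - 521
= 94 ms


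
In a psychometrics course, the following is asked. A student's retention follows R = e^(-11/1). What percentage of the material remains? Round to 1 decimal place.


R = e^(-t/S)
-t/S = -11/1 = -11.0
R = e^(-11.0) = 1.7e-05
Percentage = 1.7e-05 * 100
= 0.0


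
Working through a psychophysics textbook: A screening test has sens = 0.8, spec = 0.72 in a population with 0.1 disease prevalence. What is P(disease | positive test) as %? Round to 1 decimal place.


PPV = (sens * prev) / (sens * prev + (1-spec) * (1-prev))
Numerator = 0.8 * 0.1 = 0.08
P(positive and no disease) = (1 - spec) * (1 - prev) = (1 - 0.72) * (1 - 0.1) = 0.252
Denominator = 0.08 + 0.252 = 0.332
PPV = 0.08 / 0.332 = 0.240964
As percentage = 24.1


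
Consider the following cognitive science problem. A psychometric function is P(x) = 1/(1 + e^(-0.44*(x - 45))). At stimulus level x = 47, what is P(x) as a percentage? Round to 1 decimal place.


P(x) = 1/(1 + e^(-0.44*(47 - 45)))
Exponent = -0.44 * 2 = -0.88
e^(-0.88) = 0.414783
P = 1/(1 + 0.414783) = 0.706822
Percentage = 70.7


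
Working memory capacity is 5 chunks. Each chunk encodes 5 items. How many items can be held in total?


Total items = chunks * items_per_chunk
= 5 * 5
= 25


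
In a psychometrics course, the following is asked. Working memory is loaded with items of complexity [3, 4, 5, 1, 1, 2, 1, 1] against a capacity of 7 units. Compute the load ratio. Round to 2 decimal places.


Total complexity = 3 + 4 + 5 + 1 + 1 + 2 + 1 + 1 = 18
Load = total / capacity = 18 / 7
= 2.57


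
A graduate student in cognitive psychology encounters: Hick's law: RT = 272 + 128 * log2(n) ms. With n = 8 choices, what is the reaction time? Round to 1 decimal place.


RT = 272 + 128 * log2(8)
log2(8) = 3.0
RT = 272 + 128 * 3.0
= 272 + 384.0
= 656.0 ms


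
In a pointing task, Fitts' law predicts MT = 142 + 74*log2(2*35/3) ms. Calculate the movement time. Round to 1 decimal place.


MT = 142 + 74 * log2(2*35/3)
2D/W = 23.333333
log2(23.333333) = 4.5443
MT = 142 + 74 * 4.5443
= 478.3 ms


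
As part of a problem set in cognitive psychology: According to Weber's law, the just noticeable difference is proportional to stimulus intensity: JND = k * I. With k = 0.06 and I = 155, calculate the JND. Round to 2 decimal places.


JND = k * I
JND = 0.06 * 155
= 9.30


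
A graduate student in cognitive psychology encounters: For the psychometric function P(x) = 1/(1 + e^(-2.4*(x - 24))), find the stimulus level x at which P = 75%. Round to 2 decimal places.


At P = 0.75: 0.75 = 1/(1 + e^(-k*(x-x0)))
Solving: e^(-k*(x-x0)) = 1/3
x = x0 + ln(3)/k
ln(3) = 1.0986
x = 24 + 1.0986/2.4
= 24 + 0.4578
= 24.46


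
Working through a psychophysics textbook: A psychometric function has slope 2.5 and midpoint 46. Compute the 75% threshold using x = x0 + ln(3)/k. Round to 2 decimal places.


At P = 0.75: 0.75 = 1/(1 + e^(-k*(x-x0)))
Solving: e^(-k*(x-x0)) = 1/3
x = x0 + ln(3)/k
ln(3) = 1.0986
x = 46 + 1.0986/2.5
= 46 + 0.4394
= 46.44


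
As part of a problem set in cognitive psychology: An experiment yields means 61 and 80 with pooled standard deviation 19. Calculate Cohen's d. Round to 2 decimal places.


Cohen's d = (M1 - M2) / S_pooled
= (61 - 80) / 19
= -19 / 19
= -1.00


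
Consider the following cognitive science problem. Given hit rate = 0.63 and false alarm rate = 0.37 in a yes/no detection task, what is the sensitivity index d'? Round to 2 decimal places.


d' = z(HR) - z(FAR)
z(0.63) = 0.3319
z(0.37) = -0.3319
d' = 0.3319 - -0.3319
= 0.66


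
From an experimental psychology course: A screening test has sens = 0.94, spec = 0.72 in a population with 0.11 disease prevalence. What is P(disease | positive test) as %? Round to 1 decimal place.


PPV = (sens * prev) / (sens * prev + (1-spec) * (1-prev))
Numerator = 0.94 * 0.11 = 0.1034
P(positive and no disease) = (1 - spec) * (1 - prev) = (1 - 0.72) * (1 - 0.11) = 0.2492
Denominator = 0.1034 + 0.2492 = 0.3526
PPV = 0.1034 / 0.3526 = 0.29325
As percentage = 29.3


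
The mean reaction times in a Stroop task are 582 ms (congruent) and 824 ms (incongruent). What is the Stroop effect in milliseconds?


Stroop effect = RT(incongruent) - RT(congruent)
= 824 - 582
= 242 ms


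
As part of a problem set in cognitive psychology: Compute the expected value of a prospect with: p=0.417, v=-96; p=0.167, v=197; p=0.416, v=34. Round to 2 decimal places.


EU = sum(p_i * v_i)
0.417 * -96 = -40.032
0.167 * 197 = 32.899
0.416 * 34 = 14.144
EU = -40.032 + 32.899 + 14.144
= 7.01


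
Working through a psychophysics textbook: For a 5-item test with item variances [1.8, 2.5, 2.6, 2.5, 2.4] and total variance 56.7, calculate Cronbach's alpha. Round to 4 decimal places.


alpha = (k/(k-1)) * (1 - sum(s_i^2)/s_total^2)
sum(item variances) = 11.8
k/(k-1) = 5/4 = 1.25
1 - 11.8/56.7 = 1 - 0.208113 = 0.791887
alpha = 1.25 * 0.791887
= 0.9899


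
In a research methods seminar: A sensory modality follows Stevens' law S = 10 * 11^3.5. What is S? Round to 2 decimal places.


S = 10 * 11^3.5
11^3.5 = 4414.4276
S = 10 * 4414.4276
= 44144.28


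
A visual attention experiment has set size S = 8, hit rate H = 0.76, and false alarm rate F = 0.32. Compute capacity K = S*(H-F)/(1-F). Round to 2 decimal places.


K = S * (H - F) / (1 - F)
H - F = 0.44
1 - F = 0.68
K = 8 * 0.44 / 0.68
= 5.18


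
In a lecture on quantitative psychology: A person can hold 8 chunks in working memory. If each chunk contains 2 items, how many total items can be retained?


Total items = chunks * items_per_chunk
= 8 * 2
= 16


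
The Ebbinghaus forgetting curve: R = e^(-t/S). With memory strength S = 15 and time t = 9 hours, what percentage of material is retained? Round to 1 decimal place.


R = e^(-t/S)
-t/S = -9/15 = -0.6
R = e^(-0.6) = 0.548812
Percentage = 0.548812 * 100
= 54.9


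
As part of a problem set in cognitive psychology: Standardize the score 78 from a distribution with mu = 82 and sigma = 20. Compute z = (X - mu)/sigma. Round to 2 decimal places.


z = (X - mu) / sigma
= (78 - 82) / 20
= -4 / 20
= -0.20


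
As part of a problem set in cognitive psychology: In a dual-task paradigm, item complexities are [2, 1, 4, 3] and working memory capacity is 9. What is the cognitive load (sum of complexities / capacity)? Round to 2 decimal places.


Total complexity = 2 + 1 + 4 + 3 = 10
Load = total / capacity = 10 / 9
= 1.11


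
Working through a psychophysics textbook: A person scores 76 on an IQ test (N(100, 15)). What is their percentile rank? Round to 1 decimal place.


z = (IQ - mean) / SD
z = (76 - 100) / 15 = -1.6
Percentile = Phi(-1.6) * 100
Phi(-1.6) = 0.054799
= 5.5


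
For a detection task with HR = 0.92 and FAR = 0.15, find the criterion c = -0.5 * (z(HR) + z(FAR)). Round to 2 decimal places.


c = -0.5 * (z(HR) + z(FAR))
z(0.92) = 1.4051
z(0.15) = -1.0364
c = -0.5 * (1.4051 + -1.0364)
= -0.5 * 0.3687
= -0.18


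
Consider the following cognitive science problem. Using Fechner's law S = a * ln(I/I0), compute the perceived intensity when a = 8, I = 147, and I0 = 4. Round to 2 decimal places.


S = 8 * ln(147/4)
I/I0 = 36.75
ln(36.75) = 3.6041
S = 8 * 3.6041
= 28.83


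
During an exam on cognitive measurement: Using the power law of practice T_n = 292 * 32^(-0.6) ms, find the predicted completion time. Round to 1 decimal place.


T_n = 292 * 32^(-0.6)
32^(-0.6) = 0.125
T_n = 292 * 0.125
= 36.5 ms


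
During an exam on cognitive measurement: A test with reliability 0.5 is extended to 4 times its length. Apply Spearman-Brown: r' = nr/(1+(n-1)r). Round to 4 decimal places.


r_new = n*r / (1 + (n-1)*r)
Numerator = 4 * 0.5 = 2.0
Denominator = 1 + 3 * 0.5 = 2.5
r_new = 2.0 / 2.5
= 0.8000


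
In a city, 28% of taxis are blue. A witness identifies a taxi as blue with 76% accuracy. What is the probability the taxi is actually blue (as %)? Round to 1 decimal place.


P(blue | says blue) = P(says blue | blue)*P(blue) / [P(says blue | blue)*P(blue) + P(says blue | not blue)*P(not blue)]
Numerator = 0.76 * 0.28 = 0.2128
False identification = 0.24 * 0.72 = 0.1728
P = 0.2128 / (0.2128 + 0.1728)
= 0.2128 / 0.3856
As percentage = 55.2


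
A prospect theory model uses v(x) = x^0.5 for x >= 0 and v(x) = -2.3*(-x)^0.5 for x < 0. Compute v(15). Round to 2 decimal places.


Since x = 15 >= 0, use v(x) = x^0.5
15^0.5 = 3.873
v(15) = 3.87


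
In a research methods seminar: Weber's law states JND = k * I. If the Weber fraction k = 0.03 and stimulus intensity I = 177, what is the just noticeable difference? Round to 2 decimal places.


JND = k * I
JND = 0.03 * 177
= 5.31


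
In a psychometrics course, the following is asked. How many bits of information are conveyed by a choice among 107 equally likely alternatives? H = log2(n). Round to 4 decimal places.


H = log2(n)
H = log2(107)
= 6.7415


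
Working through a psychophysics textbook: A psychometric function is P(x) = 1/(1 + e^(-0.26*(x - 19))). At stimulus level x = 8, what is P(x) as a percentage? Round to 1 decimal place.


P(x) = 1/(1 + e^(-0.26*(8 - 19)))
Exponent = -0.26 * -11 = 2.86
e^(2.86) = 17.461527
P = 1/(1 + 17.461527) = 0.054167
Percentage = 5.4


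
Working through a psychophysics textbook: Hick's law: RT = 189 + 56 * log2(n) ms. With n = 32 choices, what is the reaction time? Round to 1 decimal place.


RT = 189 + 56 * log2(32)
log2(32) = 5.0
RT = 189 + 56 * 5.0
= 189 + 280.0
= 469.0 ms


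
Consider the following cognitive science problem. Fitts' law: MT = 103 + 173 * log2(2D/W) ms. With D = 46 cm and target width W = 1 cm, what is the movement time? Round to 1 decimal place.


MT = 103 + 173 * log2(2*46/1)
2D/W = 92.0
log2(92.0) = 6.5236
MT = 103 + 173 * 6.5236
= 1231.6 ms


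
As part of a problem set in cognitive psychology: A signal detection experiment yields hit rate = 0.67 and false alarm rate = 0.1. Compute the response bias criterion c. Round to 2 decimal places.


c = -0.5 * (z(HR) + z(FAR))
z(0.67) = 0.4399
z(0.1) = -1.2816
c = -0.5 * (0.4399 + -1.2816)
= -0.5 * -0.8417
= 0.42


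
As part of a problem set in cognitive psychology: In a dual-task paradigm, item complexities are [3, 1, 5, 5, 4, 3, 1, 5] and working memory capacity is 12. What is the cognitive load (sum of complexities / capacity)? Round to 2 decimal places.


Total complexity = 3 + 1 + 5 + 5 + 4 + 3 + 1 + 5 = 27
Load = total / capacity = 27 / 12
= 2.25


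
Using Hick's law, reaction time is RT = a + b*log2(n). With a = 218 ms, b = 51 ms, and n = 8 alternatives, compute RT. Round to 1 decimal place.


RT = 218 + 51 * log2(8)
log2(8) = 3.0
RT = 218 + 51 * 3.0
= 218 + 153.0
= 371.0 ms


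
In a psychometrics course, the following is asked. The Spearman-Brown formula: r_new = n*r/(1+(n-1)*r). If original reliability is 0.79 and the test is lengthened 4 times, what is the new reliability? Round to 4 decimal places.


r_new = n*r / (1 + (n-1)*r)
Numerator = 4 * 0.79 = 3.16
Denominator = 1 + 3 * 0.79 = 3.37
r_new = 3.16 / 3.37
= 0.9377


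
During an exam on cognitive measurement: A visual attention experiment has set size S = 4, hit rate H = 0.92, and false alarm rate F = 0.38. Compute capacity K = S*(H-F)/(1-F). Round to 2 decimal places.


K = S * (H - F) / (1 - F)
H - F = 0.54
1 - F = 0.62
K = 4 * 0.54 / 0.62
= 3.48


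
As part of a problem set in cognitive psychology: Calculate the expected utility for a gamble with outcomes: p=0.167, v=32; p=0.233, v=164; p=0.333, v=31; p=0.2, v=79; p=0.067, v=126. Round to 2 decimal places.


EU = sum(p_i * v_i)
0.167 * 32 = 5.344
0.233 * 164 = 38.212
0.333 * 31 = 10.323
0.2 * 79 = 15.8
0.067 * 126 = 8.442
EU = 5.344 + 38.212 + 10.323 + 15.8 + 8.442
= 78.12


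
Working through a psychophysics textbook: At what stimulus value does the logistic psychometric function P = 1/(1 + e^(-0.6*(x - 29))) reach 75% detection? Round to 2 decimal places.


At P = 0.75: 0.75 = 1/(1 + e^(-k*(x-x0)))
Solving: e^(-k*(x-x0)) = 1/3
x = x0 + ln(3)/k
ln(3) = 1.0986
x = 29 + 1.0986/0.6
= 29 + 1.831
= 30.83


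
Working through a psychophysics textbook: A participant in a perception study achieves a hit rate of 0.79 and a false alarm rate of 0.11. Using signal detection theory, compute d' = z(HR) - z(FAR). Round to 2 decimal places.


d' = z(HR) - z(FAR)
z(0.79) = 0.8064
z(0.11) = -1.2265
d' = 0.8064 - -1.2265
= 2.03


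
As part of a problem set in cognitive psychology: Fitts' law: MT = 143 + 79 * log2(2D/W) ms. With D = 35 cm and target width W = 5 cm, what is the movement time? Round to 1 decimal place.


MT = 143 + 79 * log2(2*35/5)
2D/W = 14.0
log2(14.0) = 3.8074
MT = 143 + 79 * 3.8074
= 443.8 ms


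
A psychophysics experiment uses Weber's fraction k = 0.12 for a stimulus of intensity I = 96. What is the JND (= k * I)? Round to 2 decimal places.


JND = k * I
JND = 0.12 * 96
= 11.52


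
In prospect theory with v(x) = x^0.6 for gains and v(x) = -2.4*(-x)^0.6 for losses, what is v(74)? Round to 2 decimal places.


Since x = 74 >= 0, use v(x) = x^0.6
74^0.6 = 13.2294
v(74) = 13.23


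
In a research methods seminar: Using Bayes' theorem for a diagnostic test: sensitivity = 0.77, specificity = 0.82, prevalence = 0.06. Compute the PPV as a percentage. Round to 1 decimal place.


PPV = (sens * prev) / (sens * prev + (1-spec) * (1-prev))
Numerator = 0.77 * 0.06 = 0.0462
P(positive and no disease) = (1 - spec) * (1 - prev) = (1 - 0.82) * (1 - 0.06) = 0.1692
Denominator = 0.0462 + 0.1692 = 0.2154
PPV = 0.0462 / 0.2154 = 0.214485
As percentage = 21.4


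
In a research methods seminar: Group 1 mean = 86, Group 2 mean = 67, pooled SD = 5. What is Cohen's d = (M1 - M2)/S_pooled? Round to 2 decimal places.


Cohen's d = (M1 - M2) / S_pooled
= (86 - 67) / 5
= 19 / 5
= 3.80


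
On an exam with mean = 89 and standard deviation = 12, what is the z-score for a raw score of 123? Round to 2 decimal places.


z = (X - mu) / sigma
= (123 - 89) / 12
= 34 / 12
= 2.83


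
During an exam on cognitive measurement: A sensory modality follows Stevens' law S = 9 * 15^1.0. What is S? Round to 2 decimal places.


S = 9 * 15^1.0
15^1.0 = 15.0
S = 9 * 15.0
= 135.00


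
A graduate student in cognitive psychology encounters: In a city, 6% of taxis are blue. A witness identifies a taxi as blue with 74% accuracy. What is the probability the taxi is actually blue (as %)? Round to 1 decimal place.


P(blue | says blue) = P(says blue | blue)*P(blue) / [P(says blue | blue)*P(blue) + P(says blue | not blue)*P(not blue)]
Numerator = 0.74 * 0.06 = 0.0444
False identification = 0.26 * 0.94 = 0.2444
P = 0.0444 / (0.0444 + 0.2444)
= 0.0444 / 0.2888
As percentage = 15.4


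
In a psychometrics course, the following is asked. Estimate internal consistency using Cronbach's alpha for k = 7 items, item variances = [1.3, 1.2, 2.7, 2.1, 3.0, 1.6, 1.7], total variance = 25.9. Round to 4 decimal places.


alpha = (k/(k-1)) * (1 - sum(s_i^2)/s_total^2)
sum(item variances) = 13.6
k/(k-1) = 7/6 = 1.166667
1 - 13.6/25.9 = 1 - 0.525097 = 0.474903
alpha = 1.166667 * 0.474903
= 0.5541


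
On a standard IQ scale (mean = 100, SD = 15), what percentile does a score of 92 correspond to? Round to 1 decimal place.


z = (IQ - mean) / SD
z = (92 - 100) / 15 = -0.5333
Percentile = Phi(-0.5333) * 100
Phi(-0.5333) = 0.296913
= 29.7


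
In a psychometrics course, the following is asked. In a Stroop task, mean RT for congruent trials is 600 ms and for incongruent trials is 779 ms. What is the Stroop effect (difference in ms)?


Stroop effect = RT(incongruent) - RT(congruent)
= 779 - 600
= 179 ms


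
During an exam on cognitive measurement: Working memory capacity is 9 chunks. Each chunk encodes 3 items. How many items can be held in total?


Total items = chunks * items_per_chunk
= 9 * 3
= 27


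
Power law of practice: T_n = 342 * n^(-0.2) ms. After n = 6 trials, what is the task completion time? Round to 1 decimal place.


T_n = 342 * 6^(-0.2)
6^(-0.2) = 0.698827
T_n = 342 * 0.698827
= 239.0 ms


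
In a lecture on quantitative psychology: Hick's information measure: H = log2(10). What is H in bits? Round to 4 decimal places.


H = log2(n)
H = log2(10)
= 3.3219


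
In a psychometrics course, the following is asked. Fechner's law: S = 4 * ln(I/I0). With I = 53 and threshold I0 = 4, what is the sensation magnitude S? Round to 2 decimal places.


S = 4 * ln(53/4)
I/I0 = 13.25
ln(13.25) = 2.584
S = 4 * 2.584
= 10.34


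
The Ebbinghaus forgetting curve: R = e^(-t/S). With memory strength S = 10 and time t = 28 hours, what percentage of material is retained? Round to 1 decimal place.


R = e^(-t/S)
-t/S = -28/10 = -2.8
R = e^(-2.8) = 0.06081
Percentage = 0.06081 * 100
= 6.1


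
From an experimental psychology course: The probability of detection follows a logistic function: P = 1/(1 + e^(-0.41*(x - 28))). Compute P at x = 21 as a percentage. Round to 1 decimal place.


P(x) = 1/(1 + e^(-0.41*(21 - 28)))
Exponent = -0.41 * -7 = 2.87
e^(2.87) = 17.637018
P = 1/(1 + 17.637018) = 0.053657
Percentage = 5.4


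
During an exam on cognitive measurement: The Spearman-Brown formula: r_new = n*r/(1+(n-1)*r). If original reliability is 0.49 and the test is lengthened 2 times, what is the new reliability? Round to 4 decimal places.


r_new = n*r / (1 + (n-1)*r)
Numerator = 2 * 0.49 = 0.98
Denominator = 1 + 1 * 0.49 = 1.49
r_new = 0.98 / 1.49
= 0.6577


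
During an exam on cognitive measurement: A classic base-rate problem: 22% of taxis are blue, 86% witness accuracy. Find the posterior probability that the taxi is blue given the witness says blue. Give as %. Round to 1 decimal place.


P(blue | says blue) = P(says blue | blue)*P(blue) / [P(says blue | blue)*P(blue) + P(says blue | not blue)*P(not blue)]
Numerator = 0.86 * 0.22 = 0.1892
False identification = 0.14 * 0.78 = 0.1092
P = 0.1892 / (0.1892 + 0.1092)
= 0.1892 / 0.2984
As percentage = 63.4


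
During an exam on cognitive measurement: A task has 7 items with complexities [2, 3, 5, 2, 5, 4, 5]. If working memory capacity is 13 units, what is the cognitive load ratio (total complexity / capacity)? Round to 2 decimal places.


Total complexity = 2 + 3 + 5 + 2 + 5 + 4 + 5 = 26
Load = total / capacity = 26 / 13
= 2.00


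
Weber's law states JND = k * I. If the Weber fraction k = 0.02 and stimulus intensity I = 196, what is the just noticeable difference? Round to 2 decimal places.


JND = k * I
JND = 0.02 * 196
= 3.92


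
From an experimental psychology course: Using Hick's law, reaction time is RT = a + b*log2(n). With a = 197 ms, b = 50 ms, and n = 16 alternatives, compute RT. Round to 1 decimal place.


RT = 197 + 50 * log2(16)
log2(16) = 4.0
RT = 197 + 50 * 4.0
= 197 + 200.0
= 397.0 ms


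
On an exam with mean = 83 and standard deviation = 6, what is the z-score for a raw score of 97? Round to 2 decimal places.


z = (X - mu) / sigma
= (97 - 83) / 6
= 14 / 6
= 2.33


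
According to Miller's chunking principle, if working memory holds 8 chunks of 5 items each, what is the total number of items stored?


Total items = chunks * items_per_chunk
= 8 * 5
= 40
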